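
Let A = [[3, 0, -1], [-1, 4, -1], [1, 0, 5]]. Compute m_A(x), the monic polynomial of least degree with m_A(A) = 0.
The characteristic polynomial factors as (x - 4)^3. The minimal polynomial is ∏(x - λ)^{k_λ} where k_λ is the size of the largest Jordan block at λ.

For λ = 4: rank(A - 4I) = 1, and the largest Jordan block has size 2 (the smallest k with rank((A - 4I)^k) = rank((A - 4I)^(k+1))).

So m_A(x) = (x - 4)^2.

m_A(x) = (x - 4)^2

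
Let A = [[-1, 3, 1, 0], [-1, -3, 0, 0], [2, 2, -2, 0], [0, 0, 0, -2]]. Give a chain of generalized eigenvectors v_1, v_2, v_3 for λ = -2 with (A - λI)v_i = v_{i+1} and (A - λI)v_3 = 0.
v_1 = [[0, 0, 1, 0]]^T, v_2 = [[1, 0, 0, 0]]^T, v_3 = [[1, -1, 2, 0]]^T

We seek v_1 ∈ ker((A + 2I)^3) \ ker((A + 2I)^2), then set v_{i+1} = (A + 2I) v_i.

One such chain is v_1 = [[0, 0, 1, 0]]^T, v_2 = [[1, 0, 0, 0]]^T, v_3 = [[1, -1, 2, 0]]^T. Check: (A + 2I) v_3 = [[0, 0, 0, 0]]^T = 0.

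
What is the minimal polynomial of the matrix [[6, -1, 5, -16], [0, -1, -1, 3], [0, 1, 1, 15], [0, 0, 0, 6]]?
m_A(x) = x^2(x - 6)^2

The characteristic polynomial factors as x^2(x - 6)^2. The minimal polynomial is ∏(x - λ)^{k_λ} where k_λ is the size of the largest Jordan block at λ.

For λ = 0: rank(A) = 3, and the largest Jordan block has size 2 (the smallest k with rank(A^k) = rank(A^(k+1))).
For λ = 6: rank(A - 6I) = 3, and the largest Jordan block has size 2 (the smallest k with rank((A - 6I)^k) = rank((A - 6I)^(k+1))).

So m_A(x) = x^2(x - 6)^2.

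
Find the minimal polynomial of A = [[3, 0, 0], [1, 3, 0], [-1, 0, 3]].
The characteristic polynomial factors as (x - 3)^3. The minimal polynomial is ∏(x - λ)^{k_λ} where k_λ is the size of the largest Jordan block at λ.

For λ = 3: rank(A - 3I) = 1, and the largest Jordan block has size 2 (the smallest k with rank((A - 3I)^k) = rank((A - 3I)^(k+1))).

So m_A(x) = (x - 3)^2.

m_A(x) = (x - 3)^2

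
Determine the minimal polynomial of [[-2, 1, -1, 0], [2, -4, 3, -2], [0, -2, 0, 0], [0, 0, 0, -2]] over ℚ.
The characteristic polynomial factors as (x + 2)^4. The minimal polynomial is ∏(x - λ)^{k_λ} where k_λ is the size of the largest Jordan block at λ.

For λ = -2: rank(A + 2I) = 2, and the largest Jordan block has size 3 (the smallest k with rank((A + 2I)^k) = rank((A + 2I)^(k+1))).

So m_A(x) = (x + 2)^3.

m_A(x) = (x + 2)^3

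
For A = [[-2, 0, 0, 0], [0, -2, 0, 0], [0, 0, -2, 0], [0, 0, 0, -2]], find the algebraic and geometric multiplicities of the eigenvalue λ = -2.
The characteristic polynomial is (x + 2)^4, so the factor x + 2 appears with exponent 4: the algebraic multiplicity is 4.

rank(A + 2I) = 0, so the eigenspace has dimension 4 - 0 = 4: the geometric multiplicity is 4.

algebraic multiplicity 4, geometric multiplicity 4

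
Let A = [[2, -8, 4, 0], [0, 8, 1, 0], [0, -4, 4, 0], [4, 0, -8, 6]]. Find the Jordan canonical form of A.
The characteristic polynomial is det(xI - A) = (x - 6)^3(x - 2), so the eigenvalues are 2 (algebraic multiplicity 1), 6 (algebraic multiplicity 3).

For λ = 2: algebraic multiplicity 1 gives one 1×1 block.

For λ = 6: rank(A - 6I) = 2, rank((A - 6I)^2) = 1. The eigenspace has dimension 4 - 2 = 2, so there are 2 Jordan blocks; the rank sequence gives block sizes [2, 1].

Assembling the blocks gives the Jordan form J above.

J = [[2, 0, 0, 0], [0, 6, 1, 0], [0, 0, 6, 0], [0, 0, 0, 6]]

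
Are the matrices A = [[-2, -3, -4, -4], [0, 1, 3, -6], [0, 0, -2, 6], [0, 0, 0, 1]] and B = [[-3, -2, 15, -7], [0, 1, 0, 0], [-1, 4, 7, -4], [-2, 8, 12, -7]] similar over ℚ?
Two matrices over a field are similar if and only if they have the same invariant factors.

Both A and B have characteristic polynomial (x - 1)^2(x + 2)^2 and minimal polynomial (x - 1)(x + 2)^2. Computing further, both have invariant factors x - 1, (x - 1)(x + 2)^2. Hence A and B are similar.

Yes.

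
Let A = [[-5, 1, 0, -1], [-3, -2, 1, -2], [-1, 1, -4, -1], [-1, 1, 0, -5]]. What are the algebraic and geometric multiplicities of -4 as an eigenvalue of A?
The characteristic polynomial is (x + 4)^4, so the factor x + 4 appears with exponent 4: the algebraic multiplicity is 4.

rank(A + 4I) = 2, so the eigenspace has dimension 4 - 2 = 2: the geometric multiplicity is 2.

Since 2 < 4, A is not diagonalizable.

algebraic multiplicity 4, geometric multiplicity 2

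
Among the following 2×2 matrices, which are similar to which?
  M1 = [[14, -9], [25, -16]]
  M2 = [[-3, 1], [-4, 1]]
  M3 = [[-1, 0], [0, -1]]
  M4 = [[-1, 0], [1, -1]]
2 classes: {M1, M2, M4}, {M3}

Characteristic polynomials: χ_{M1} = (x + 1)^2, χ_{M2} = (x + 1)^2, χ_{M3} = (x + 1)^2, χ_{M4} = (x + 1)^2.

{M1, M2, M4}: invariant factors (x + 1)^2.

{M3}: invariant factors x + 1, x + 1.

Matrices are similar if and only if their invariant-factor lists agree; the partition into similarity classes is {M1, M2, M4}, {M3}.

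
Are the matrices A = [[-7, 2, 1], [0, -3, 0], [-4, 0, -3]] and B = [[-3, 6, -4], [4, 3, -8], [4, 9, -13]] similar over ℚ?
Yes.

Two matrices over a field are similar if and only if they have the same invariant factors.

Both A and B have characteristic polynomial (x + 3)(x + 5)^2 and minimal polynomial (x + 3)(x + 5)^2. Computing further, both have invariant factors (x + 3)(x + 5)^2. Hence A and B are similar.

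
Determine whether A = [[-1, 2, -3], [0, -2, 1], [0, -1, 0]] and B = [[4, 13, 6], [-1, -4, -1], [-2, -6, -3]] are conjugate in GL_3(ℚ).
Two matrices over a field are similar if and only if they have the same invariant factors.

Both A and B have characteristic polynomial (x + 1)^3 and minimal polynomial (x + 1)^3. Computing further, both have invariant factors (x + 1)^3. Hence A and B are similar.

Yes.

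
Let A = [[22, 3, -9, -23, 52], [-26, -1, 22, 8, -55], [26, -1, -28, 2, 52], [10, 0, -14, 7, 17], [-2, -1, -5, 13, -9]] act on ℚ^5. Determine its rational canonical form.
R = [[0, 0, 0, 0, 20], [1, 0, 0, 0, -11], [0, 1, 0, 0, -8], [0, 0, 1, 0, -21], [0, 0, 0, 1, -9]]

The invariant factors of A (the non-unit diagonal entries of the Smith normal form of xI - A over ℚ[x]) are (x + 4)(x + 5)(x^3 + x - 1), each dividing the next. The characteristic polynomial is their product, (x + 4)(x + 5)(x^3 + x - 1).

The rational canonical form is the block-diagonal matrix of companion matrices C(f_i):
R = [[0, 0, 0, 0, 20], [1, 0, 0, 0, -11], [0, 1, 0, 0, -8], [0, 0, 1, 0, -21], [0, 0, 0, 1, -9]].

Note the characteristic polynomial does not split into linear factors over ℚ, so A has no Jordan form over ℚ; the rational canonical form exists over any field.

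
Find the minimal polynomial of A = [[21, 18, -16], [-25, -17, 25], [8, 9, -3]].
m_A(x) = (x - 5)(x + 2)^2

The characteristic polynomial factors as (x - 5)(x + 2)^2. The minimal polynomial is ∏(x - λ)^{k_λ} where k_λ is the size of the largest Jordan block at λ.

For λ = -2: rank(A + 2I) = 2, and the largest Jordan block has size 2 (the smallest k with rank((A + 2I)^k) = rank((A + 2I)^(k+1))).
For λ = 5: rank(A - 5I) = 2, and the largest Jordan block has size 1 (the smallest k with rank((A - 5I)^k) = rank((A - 5I)^(k+1))).

So m_A(x) = (x - 5)(x + 2)^2.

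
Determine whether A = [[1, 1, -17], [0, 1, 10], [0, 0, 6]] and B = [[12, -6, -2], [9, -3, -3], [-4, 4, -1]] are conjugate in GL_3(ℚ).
Yes.

Two matrices over a field are similar if and only if they have the same invariant factors.

Both A and B have characteristic polynomial (x - 6)(x - 1)^2 and minimal polynomial (x - 6)(x - 1)^2. Computing further, both have invariant factors (x - 6)(x - 1)^2. Hence A and B are similar.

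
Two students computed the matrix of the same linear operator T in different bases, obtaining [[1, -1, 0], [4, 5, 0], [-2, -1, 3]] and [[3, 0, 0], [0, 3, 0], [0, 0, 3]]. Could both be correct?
No.

Both have characteristic polynomial (x - 3)^3, but the minimal polynomial of A is (x - 3)^2 while the minimal polynomial of B is x - 3. The minimal polynomial is a similarity invariant, so A and B are not similar.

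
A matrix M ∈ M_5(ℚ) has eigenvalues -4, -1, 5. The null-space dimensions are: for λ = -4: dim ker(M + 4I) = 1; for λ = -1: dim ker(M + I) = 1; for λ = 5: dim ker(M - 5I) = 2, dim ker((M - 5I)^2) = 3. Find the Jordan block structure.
λ = -4: successive nullity increments [1] count blocks of size ≥ k; block sizes are [1].
λ = -1: successive nullity increments [1] count blocks of size ≥ k; block sizes are [1].
λ = 5: successive nullity increments [2, 1] count blocks of size ≥ k; block sizes are [2, 1].

Jordan blocks: (-4, 1), (-1, 1), (5, 2), (5, 1)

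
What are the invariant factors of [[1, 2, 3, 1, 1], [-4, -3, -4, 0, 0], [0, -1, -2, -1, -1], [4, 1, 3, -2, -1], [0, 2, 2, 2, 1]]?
x + 1, (x + 1)^2, (x + 1)^2

The Jordan structure of A has elementary divisors (x + 1)^2, (x + 1)^2, (x + 1). Arranging the block sizes at each eigenvalue in decreasing order and taking row products gives the invariant factors.

Invariant factors (smallest first, each dividing the next): x + 1, (x + 1)^2, (x + 1)^2.

Check: the last factor (x + 1)^2 is the minimal polynomial, and the product (x + 1)^5 is the characteristic polynomial.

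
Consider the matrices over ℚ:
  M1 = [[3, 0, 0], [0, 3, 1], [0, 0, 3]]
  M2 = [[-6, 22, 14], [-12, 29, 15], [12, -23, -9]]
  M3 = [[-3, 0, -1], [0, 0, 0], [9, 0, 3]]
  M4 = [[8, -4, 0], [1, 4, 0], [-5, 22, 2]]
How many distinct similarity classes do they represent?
3 classes: {M1}, {M2, M4}, {M3}

Characteristic polynomials: χ_{M1} = (x - 3)^3, χ_{M2} = (x - 6)^2(x - 2), χ_{M3} = x^3, χ_{M4} = (x - 6)^2(x - 2).

{M1}: invariant factors x - 3, (x - 3)^2.

{M2, M4}: invariant factors (x - 6)^2(x - 2).

{M3}: invariant factors x, x^2.

Matrices are similar if and only if their invariant-factor lists agree; the partition into similarity classes is {M1}, {M2, M4}, {M3}.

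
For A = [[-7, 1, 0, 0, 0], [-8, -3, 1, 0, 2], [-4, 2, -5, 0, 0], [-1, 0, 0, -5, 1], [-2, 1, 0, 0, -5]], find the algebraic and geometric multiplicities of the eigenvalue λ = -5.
The characteristic polynomial is (x + 5)^5, so the factor x + 5 appears with exponent 5: the algebraic multiplicity is 5.

rank(A + 5I) = 3, so the eigenspace has dimension 5 - 3 = 2: the geometric multiplicity is 2.

Since 2 < 5, A is not diagonalizable.

algebraic multiplicity 5, geometric multiplicity 2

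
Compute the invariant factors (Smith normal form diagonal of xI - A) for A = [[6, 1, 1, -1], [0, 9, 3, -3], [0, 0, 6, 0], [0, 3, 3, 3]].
The Jordan structure of A has elementary divisors (x - 6)^2, (x - 6), (x - 6). Arranging the block sizes at each eigenvalue in decreasing order and taking row products gives the invariant factors.

Invariant factors (smallest first, each dividing the next): x - 6, x - 6, (x - 6)^2.

Check: the last factor (x - 6)^2 is the minimal polynomial, and the product (x - 6)^4 is the characteristic polynomial.

x - 6, x - 6, (x - 6)^2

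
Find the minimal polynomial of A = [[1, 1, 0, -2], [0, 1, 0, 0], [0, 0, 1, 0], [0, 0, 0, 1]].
The characteristic polynomial factors as (x - 1)^4. The minimal polynomial is ∏(x - λ)^{k_λ} where k_λ is the size of the largest Jordan block at λ.

For λ = 1: rank(A - I) = 1, and the largest Jordan block has size 2 (the smallest k with rank((A - I)^k) = rank((A - I)^(k+1))).

So m_A(x) = (x - 1)^2.

m_A(x) = (x - 1)^2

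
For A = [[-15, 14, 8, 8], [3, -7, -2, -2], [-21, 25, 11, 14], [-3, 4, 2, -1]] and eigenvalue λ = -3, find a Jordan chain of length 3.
We seek v_1 ∈ ker((A + 3I)^3) \ ker((A + 3I)^2), then set v_{i+1} = (A + 3I) v_i.

One such chain is v_1 = [[1, -2, 3, 2]]^T, v_2 = [[0, 1, -1, -1]]^T, v_3 = [[-2, 0, -3, 0]]^T. Check: (A + 3I) v_3 = [[0, 0, 0, 0]]^T = 0.

v_1 = [[1, -2, 3, 2]]^T, v_2 = [[0, 1, -1, -1]]^T, v_3 = [[-2, 0, -3, 0]]^T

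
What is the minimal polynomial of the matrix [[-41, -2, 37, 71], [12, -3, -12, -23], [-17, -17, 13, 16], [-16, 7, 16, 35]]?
The characteristic polynomial factors as (x - 6)^2(x + 4)^2. The minimal polynomial is ∏(x - λ)^{k_λ} where k_λ is the size of the largest Jordan block at λ.

For λ = -4: rank(A + 4I) = 3, and the largest Jordan block has size 2 (the smallest k with rank((A + 4I)^k) = rank((A + 4I)^(k+1))).
For λ = 6: rank(A - 6I) = 3, and the largest Jordan block has size 2 (the smallest k with rank((A - 6I)^k) = rank((A - 6I)^(k+1))).

So m_A(x) = (x - 6)^2(x + 4)^2.

m_A(x) = (x - 6)^2(x + 4)^2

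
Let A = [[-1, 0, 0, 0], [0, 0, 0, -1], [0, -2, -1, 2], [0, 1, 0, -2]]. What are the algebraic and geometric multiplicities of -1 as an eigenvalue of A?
The characteristic polynomial is (x + 1)^4, so the factor x + 1 appears with exponent 4: the algebraic multiplicity is 4.

rank(A + I) = 1, so the eigenspace has dimension 4 - 1 = 3: the geometric multiplicity is 3.

Since 3 < 4, A is not diagonalizable.

algebraic multiplicity 4, geometric multiplicity 3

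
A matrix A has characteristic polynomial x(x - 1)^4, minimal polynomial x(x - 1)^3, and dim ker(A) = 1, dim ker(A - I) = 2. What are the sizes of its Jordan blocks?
Jordan blocks: (0, 1), (1, 3), (1, 1)

λ = 0: algebraic multiplicity 1 (exponent in χ_A), largest block size 1 (exponent in m_A), 1 block (geometric multiplicity). This forces block sizes [1].
λ = 1: algebraic multiplicity 4 (exponent in χ_A), largest block size 3 (exponent in m_A), 2 blocks (geometric multiplicity). These force block sizes [3, 1].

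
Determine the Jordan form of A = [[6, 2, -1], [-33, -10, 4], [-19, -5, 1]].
The characteristic polynomial is det(xI - A) = (x + 1)^3, so the eigenvalues are -1 (algebraic multiplicity 3).

For λ = -1: rank(A + I) = 2, rank((A + I)^2) = 1, rank((A + I)^3) = 0. The eigenspace has dimension 3 - 2 = 1, so there is 1 Jordan block; the rank sequence gives block sizes [3].

Assembling the blocks gives the Jordan form J above.

J = [[-1, 1, 0], [0, -1, 1], [0, 0, -1]]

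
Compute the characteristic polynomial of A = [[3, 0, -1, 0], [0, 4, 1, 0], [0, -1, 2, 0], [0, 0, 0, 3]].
χ_A(x) = (x - 3)^4

xI - A = [[x - 3, 0, 1, 0], [0, x - 4, -1, 0], [0, 1, x - 2, 0], [0, 0, 0, x - 3]].

Expanding det(xI - A) along the first row:
det(xI - A) = + (x - 3)·det([[x - 4, -1, 0], [1, x - 2, 0], [0, 0, x - 3]]) - (0)·det([[0, -1, 0], [0, x - 2, 0], [0, 0, x - 3]]) + (1)·det([[0, x - 4, 0], [0, 1, 0], [0, 0, x - 3]]) - (0)·det([[0, x - 4, -1], [0, 1, x - 2], [0, 0, 0]]).

Evaluating gives χ_A(x) = x^4 - 12x^3 + 54x^2 - 108x + 81 = (x - 3)^4.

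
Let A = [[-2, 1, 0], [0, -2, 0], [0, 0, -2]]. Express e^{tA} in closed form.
A has Jordan form J = [[-2, 1, 0], [0, -2, 0], [0, 0, -2]] with A = PJP^{-1}, so e^{tA} = P e^{tJ} P^{-1}.

For a Jordan block J_k(λ), e^{tJ_k(λ)} = e^{λt} · (I + tN + t^2 N^2/2! + ... + t^{k-1} N^{k-1}/(k-1)!) where N is the nilpotent superdiagonal part.

Assembling the blocks and conjugating back gives the entries of e^{tA} as shown above.

e^{tA} = [[e^{-2*t}, t*e^{-2*t}, 0], [0, e^{-2*t}, 0], [0, 0, e^{-2*t}]]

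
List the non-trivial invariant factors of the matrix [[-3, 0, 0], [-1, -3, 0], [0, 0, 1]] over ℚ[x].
The Jordan structure of A has elementary divisors (x + 3)^2, (x - 1). Arranging the block sizes at each eigenvalue in decreasing order and taking row products gives the invariant factors.

Invariant factors (smallest first, each dividing the next): (x - 1)(x + 3)^2.

Check: the last factor (x - 1)(x + 3)^2 is the minimal polynomial, and the product (x - 1)(x + 3)^2 is the characteristic polynomial.

(x - 1)(x + 3)^2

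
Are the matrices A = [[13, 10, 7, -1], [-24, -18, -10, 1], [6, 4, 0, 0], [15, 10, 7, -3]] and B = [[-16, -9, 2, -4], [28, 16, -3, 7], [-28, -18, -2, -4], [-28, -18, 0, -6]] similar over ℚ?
Two matrices over a field are similar if and only if they have the same invariant factors.

Both A and B have characteristic polynomial (x + 2)^4 and minimal polynomial (x + 2)^3. Computing further, both have invariant factors x + 2, (x + 2)^3. Hence A and B are similar.

Yes.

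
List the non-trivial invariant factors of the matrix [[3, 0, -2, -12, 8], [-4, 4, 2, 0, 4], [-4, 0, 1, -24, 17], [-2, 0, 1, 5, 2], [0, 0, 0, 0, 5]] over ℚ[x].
The Jordan structure of A has elementary divisors (x + 1), (x - 4), (x - 5)^3. Arranging the block sizes at each eigenvalue in decreasing order and taking row products gives the invariant factors.

Invariant factors (smallest first, each dividing the next): (x - 5)^3(x - 4)(x + 1).

Check: the last factor (x - 5)^3(x - 4)(x + 1) is the minimal polynomial, and the product (x - 5)^3(x - 4)(x + 1) is the characteristic polynomial.

(x - 5)^3(x - 4)(x + 1)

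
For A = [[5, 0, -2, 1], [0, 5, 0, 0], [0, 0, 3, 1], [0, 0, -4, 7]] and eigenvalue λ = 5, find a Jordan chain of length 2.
v_1 = [[0, -1, 0, 1]]^T, v_2 = [[1, 0, 1, 2]]^T

We seek v_1 ∈ ker((A - 5I)^2) \ ker(A - 5I), then set v_{i+1} = (A - 5I) v_i.

One such chain is v_1 = [[0, -1, 0, 1]]^T, v_2 = [[1, 0, 1, 2]]^T. Check: (A - 5I) v_2 = [[0, 0, 0, 0]]^T = 0.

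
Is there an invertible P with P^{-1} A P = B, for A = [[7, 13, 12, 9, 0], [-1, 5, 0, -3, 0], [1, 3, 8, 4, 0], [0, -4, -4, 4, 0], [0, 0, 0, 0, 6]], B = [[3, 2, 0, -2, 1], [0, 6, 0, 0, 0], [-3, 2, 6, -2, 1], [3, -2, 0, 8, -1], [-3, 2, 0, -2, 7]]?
No.

Both have characteristic polynomial (x - 6)^5 and minimal polynomial (x - 6)^2. But rank(A - 6I) = 2 for A while rank(B - 6I) = 1 for B, so the number of Jordan blocks at λ = 6 differs. A and B are not similar.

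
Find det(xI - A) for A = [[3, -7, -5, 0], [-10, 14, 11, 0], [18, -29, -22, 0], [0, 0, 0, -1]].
χ_A(x) = (x + 1)^3(x + 3)

xI - A = [[x - 3, 7, 5, 0], [10, x - 14, -11, 0], [-18, 29, x + 22, 0], [0, 0, 0, x + 1]].

Expanding det(xI - A) along the first row:
det(xI - A) = + (x - 3)·det([[x - 14, -11, 0], [29, x + 22, 0], [0, 0, x + 1]]) - (7)·det([[10, -11, 0], [-18, x + 22, 0], [0, 0, x + 1]]) + (5)·det([[10, x - 14, 0], [-18, 29, 0], [0, 0, x + 1]]) - (0)·det([[10, x - 14, -11], [-18, 29, x + 22], [0, 0, 0]]).

Evaluating gives χ_A(x) = x^4 + 6x^3 + 12x^2 + 10x + 3 = (x + 1)^3(x + 3).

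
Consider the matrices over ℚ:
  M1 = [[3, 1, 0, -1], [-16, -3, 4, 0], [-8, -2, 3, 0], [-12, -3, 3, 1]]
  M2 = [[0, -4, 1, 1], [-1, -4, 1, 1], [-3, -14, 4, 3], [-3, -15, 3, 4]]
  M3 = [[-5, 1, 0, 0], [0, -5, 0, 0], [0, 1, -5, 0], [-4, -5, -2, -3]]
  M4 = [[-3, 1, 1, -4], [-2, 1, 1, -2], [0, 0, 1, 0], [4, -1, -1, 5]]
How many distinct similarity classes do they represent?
2 classes: {M1, M2, M4}, {M3}

Characteristic polynomials: χ_{M1} = (x - 1)^4, χ_{M2} = (x - 1)^4, χ_{M3} = (x + 3)(x + 5)^3, χ_{M4} = (x - 1)^4.

{M1, M2, M4}: invariant factors x - 1, (x - 1)^3.

{M3}: invariant factors x + 5, (x + 3)(x + 5)^2.

Matrices are similar if and only if their invariant-factor lists agree; the partition into similarity classes is {M1, M2, M4}, {M3}.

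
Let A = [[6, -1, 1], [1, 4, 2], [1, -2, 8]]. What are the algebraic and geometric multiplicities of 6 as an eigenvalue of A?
algebraic multiplicity 3, geometric multiplicity 1

The characteristic polynomial is (x - 6)^3, so the factor x - 6 appears with exponent 3: the algebraic multiplicity is 3.

rank(A - 6I) = 2, so the eigenspace has dimension 3 - 2 = 1: the geometric multiplicity is 1.

Since 1 < 3, A is not diagonalizable.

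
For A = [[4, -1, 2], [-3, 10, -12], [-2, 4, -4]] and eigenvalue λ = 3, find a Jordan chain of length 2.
We seek v_1 ∈ ker((A - 3I)^2) \ ker(A - 3I), then set v_{i+1} = (A - 3I) v_i.

One such chain is v_1 = [[0, 3, 2]]^T, v_2 = [[1, -3, -2]]^T. Check: (A - 3I) v_2 = [[0, 0, 0]]^T = 0.

v_1 = [[0, 3, 2]]^T, v_2 = [[1, -3, -2]]^T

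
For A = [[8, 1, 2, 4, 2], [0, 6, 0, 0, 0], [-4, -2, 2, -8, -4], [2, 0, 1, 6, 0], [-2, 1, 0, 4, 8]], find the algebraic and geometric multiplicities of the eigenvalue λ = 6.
The characteristic polynomial is (x - 6)^5, so the factor x - 6 appears with exponent 5: the algebraic multiplicity is 5.

rank(A - 6I) = 2, so the eigenspace has dimension 5 - 2 = 3: the geometric multiplicity is 3.

Since 3 < 5, A is not diagonalizable.

algebraic multiplicity 5, geometric multiplicity 3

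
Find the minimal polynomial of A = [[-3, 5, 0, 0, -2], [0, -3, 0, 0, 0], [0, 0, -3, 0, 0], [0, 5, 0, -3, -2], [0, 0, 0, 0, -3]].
m_A(x) = (x + 3)^2

The characteristic polynomial factors as (x + 3)^5. The minimal polynomial is ∏(x - λ)^{k_λ} where k_λ is the size of the largest Jordan block at λ.

For λ = -3: rank(A + 3I) = 1, and the largest Jordan block has size 2 (the smallest k with rank((A + 3I)^k) = rank((A + 3I)^(k+1))).

So m_A(x) = (x + 3)^2.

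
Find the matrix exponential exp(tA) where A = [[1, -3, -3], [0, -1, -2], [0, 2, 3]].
A has Jordan form J = [[1, 1, 0], [0, 1, 0], [0, 0, 1]] with A = PJP^{-1}, so e^{tA} = P e^{tJ} P^{-1}.

For a Jordan block J_k(λ), e^{tJ_k(λ)} = e^{λt} · (I + tN + t^2 N^2/2! + ... + t^{k-1} N^{k-1}/(k-1)!) where N is the nilpotent superdiagonal part.

Assembling the blocks and conjugating back gives the entries of e^{tA} as shown above.

e^{tA} = [[e^{t}, -3*t*e^{t}, -3*t*e^{t}], [0, (1 - 2*t)*e^{t}, -2*t*e^{t}], [0, 2*t*e^{t}, (2*t + 1)*e^{t}]]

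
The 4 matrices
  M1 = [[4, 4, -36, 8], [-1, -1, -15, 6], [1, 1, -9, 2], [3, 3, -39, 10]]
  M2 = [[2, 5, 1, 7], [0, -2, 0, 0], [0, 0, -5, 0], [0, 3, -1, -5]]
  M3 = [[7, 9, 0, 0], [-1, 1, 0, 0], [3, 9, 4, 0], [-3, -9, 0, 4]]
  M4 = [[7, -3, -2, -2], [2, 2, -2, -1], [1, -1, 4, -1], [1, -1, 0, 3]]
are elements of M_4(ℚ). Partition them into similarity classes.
4 classes: {M1}, {M2}, {M3}, {M4}

Characteristic polynomials: χ_{M1} = x^3(x - 4), χ_{M2} = (x - 2)(x + 2)(x + 5)^2, χ_{M3} = (x - 4)^4, χ_{M4} = (x - 4)^4.

{M1}: invariant factors x, x^2(x - 4).

{M2}: invariant factors (x - 2)(x + 2)(x + 5)^2.

{M3}: invariant factors x - 4, x - 4, (x - 4)^2.

{M4}: invariant factors x - 4, (x - 4)^3.

Matrices are similar if and only if their invariant-factor lists agree; the partition into similarity classes is {M1}, {M2}, {M3}, {M4}.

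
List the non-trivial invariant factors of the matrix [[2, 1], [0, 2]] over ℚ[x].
The Jordan structure of A has elementary divisors (x - 2)^2. Arranging the block sizes at each eigenvalue in decreasing order and taking row products gives the invariant factors.

Invariant factors (smallest first, each dividing the next): (x - 2)^2.

Check: the last factor (x - 2)^2 is the minimal polynomial, and the product (x - 2)^2 is the characteristic polynomial.

(x - 2)^2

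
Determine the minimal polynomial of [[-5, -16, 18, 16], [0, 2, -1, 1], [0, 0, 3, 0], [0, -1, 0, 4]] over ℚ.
m_A(x) = (x - 3)^3(x + 5)

The characteristic polynomial factors as (x - 3)^3(x + 5). The minimal polynomial is ∏(x - λ)^{k_λ} where k_λ is the size of the largest Jordan block at λ.

For λ = -5: rank(A + 5I) = 3, and the largest Jordan block has size 1 (the smallest k with rank((A + 5I)^k) = rank((A + 5I)^(k+1))).
For λ = 3: rank(A - 3I) = 3, and the largest Jordan block has size 3 (the smallest k with rank((A - 3I)^k) = rank((A - 3I)^(k+1))).

So m_A(x) = (x - 3)^3(x + 5).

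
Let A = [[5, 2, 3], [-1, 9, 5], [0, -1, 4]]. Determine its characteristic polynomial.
xI - A = [[x - 5, -2, -3], [1, x - 9, -5], [0, 1, x - 4]].

Expanding det(xI - A) along the first row:
det(xI - A) = + (x - 5)·det([[x - 9, -5], [1, x - 4]]) - (-2)·det([[1, -5], [0, x - 4]]) + (-3)·det([[1, x - 9], [0, 1]]).

Evaluating gives χ_A(x) = x^3 - 18x^2 + 108x - 216 = (x - 6)^3.

χ_A(x) = (x - 6)^3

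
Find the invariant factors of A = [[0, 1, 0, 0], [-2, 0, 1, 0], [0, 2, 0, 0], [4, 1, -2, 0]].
x, x^3

The Jordan structure of A has elementary divisors x^3, x. Arranging the block sizes at each eigenvalue in decreasing order and taking row products gives the invariant factors.

Invariant factors (smallest first, each dividing the next): x, x^3.

Check: the last factor x^3 is the minimal polynomial, and the product x^4 is the characteristic polynomial.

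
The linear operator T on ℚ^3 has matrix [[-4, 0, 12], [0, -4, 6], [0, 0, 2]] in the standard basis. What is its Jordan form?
The characteristic polynomial is det(xI - A) = (x - 2)(x + 4)^2, so the eigenvalues are -4 (algebraic multiplicity 2), 2 (algebraic multiplicity 1).

For λ = -4: rank(A + 4I) = 1. The eigenspace has dimension 3 - 1 = 2, so there are 2 Jordan blocks; the rank sequence gives block sizes [1, 1].

For λ = 2: algebraic multiplicity 1 gives one 1×1 block.

Assembling the blocks gives the Jordan form J above.

J = [[-4, 0, 0], [0, -4, 0], [0, 0, 2]]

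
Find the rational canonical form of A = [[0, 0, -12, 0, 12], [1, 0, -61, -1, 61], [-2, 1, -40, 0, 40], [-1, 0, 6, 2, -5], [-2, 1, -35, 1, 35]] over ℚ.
The invariant factors of A (the non-unit diagonal entries of the Smith normal form of xI - A over ℚ[x]) are (x - 3)(x + 1)^2(x + 2)^2, each dividing the next. The characteristic polynomial is their product, (x - 3)(x + 1)^2(x + 2)^2.

The rational canonical form is the block-diagonal matrix of companion matrices C(f_i):
R = [[0, 0, 0, 0, 12], [1, 0, 0, 0, 32], [0, 1, 0, 0, 27], [0, 0, 1, 0, 5], [0, 0, 0, 1, -3]].

R = [[0, 0, 0, 0, 12], [1, 0, 0, 0, 32], [0, 1, 0, 0, 27], [0, 0, 1, 0, 5], [0, 0, 0, 1, -3]]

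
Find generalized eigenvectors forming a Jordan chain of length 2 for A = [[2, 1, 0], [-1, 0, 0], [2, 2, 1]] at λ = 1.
We seek v_1 ∈ ker((A - I)^2) \ ker(A - I), then set v_{i+1} = (A - I) v_i.

One such chain is v_1 = [[1, 0, 3]]^T, v_2 = [[1, -1, 2]]^T. Check: (A - I) v_2 = [[0, 0, 0]]^T = 0.

v_1 = [[1, 0, 3]]^T, v_2 = [[1, -1, 2]]^T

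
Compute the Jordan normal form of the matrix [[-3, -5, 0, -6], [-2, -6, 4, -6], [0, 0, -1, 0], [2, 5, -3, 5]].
The characteristic polynomial is det(xI - A) = (x + 1)^3(x + 2), so the eigenvalues are -2 (algebraic multiplicity 1), -1 (algebraic multiplicity 3).

For λ = -2: algebraic multiplicity 1 gives one 1×1 block.

For λ = -1: rank(A + I) = 2, rank((A + I)^2) = 1. The eigenspace has dimension 4 - 2 = 2, so there are 2 Jordan blocks; the rank sequence gives block sizes [2, 1].

Assembling the blocks gives the Jordan form J above.

J = [[-2, 0, 0, 0], [0, -1, 1, 0], [0, 0, -1, 0], [0, 0, 0, -1]]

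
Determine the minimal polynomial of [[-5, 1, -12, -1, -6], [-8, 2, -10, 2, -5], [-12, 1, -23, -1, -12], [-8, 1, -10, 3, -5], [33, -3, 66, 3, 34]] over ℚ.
The characteristic polynomial factors as (x - 4)^2(x - 1)^3. The minimal polynomial is ∏(x - λ)^{k_λ} where k_λ is the size of the largest Jordan block at λ.

For λ = 1: rank(A - I) = 3, and the largest Jordan block has size 2 (the smallest k with rank((A - I)^k) = rank((A - I)^(k+1))).
For λ = 4: rank(A - 4I) = 4, and the largest Jordan block has size 2 (the smallest k with rank((A - 4I)^k) = rank((A - 4I)^(k+1))).

So m_A(x) = (x - 4)^2(x - 1)^2.

m_A(x) = (x - 4)^2(x - 1)^2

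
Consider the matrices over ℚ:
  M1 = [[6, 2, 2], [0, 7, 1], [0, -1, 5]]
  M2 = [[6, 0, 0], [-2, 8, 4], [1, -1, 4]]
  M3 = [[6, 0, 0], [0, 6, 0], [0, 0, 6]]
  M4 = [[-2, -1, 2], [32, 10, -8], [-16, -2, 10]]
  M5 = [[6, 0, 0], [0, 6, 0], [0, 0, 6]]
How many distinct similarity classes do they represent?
2 classes: {M1, M2, M4}, {M3, M5}

Characteristic polynomials: χ_{M1} = (x - 6)^3, χ_{M2} = (x - 6)^3, χ_{M3} = (x - 6)^3, χ_{M4} = (x - 6)^3, χ_{M5} = (x - 6)^3.

{M1, M2, M4}: invariant factors x - 6, (x - 6)^2.

{M3, M5}: invariant factors x - 6, x - 6, x - 6.

Matrices are similar if and only if their invariant-factor lists agree; the partition into similarity classes is {M1, M2, M4}, {M3, M5}.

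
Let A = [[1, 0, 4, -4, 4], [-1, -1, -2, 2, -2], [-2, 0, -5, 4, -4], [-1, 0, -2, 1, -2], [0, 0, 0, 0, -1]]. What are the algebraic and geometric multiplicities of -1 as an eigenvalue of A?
The characteristic polynomial is (x + 1)^5, so the factor x + 1 appears with exponent 5: the algebraic multiplicity is 5.

rank(A + I) = 1, so the eigenspace has dimension 5 - 1 = 4: the geometric multiplicity is 4.

Since 4 < 5, A is not diagonalizable.

algebraic multiplicity 5, geometric multiplicity 4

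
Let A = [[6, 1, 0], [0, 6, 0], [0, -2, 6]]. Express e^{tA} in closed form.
A has Jordan form J = [[6, 1, 0], [0, 6, 0], [0, 0, 6]] with A = PJP^{-1}, so e^{tA} = P e^{tJ} P^{-1}.

For a Jordan block J_k(λ), e^{tJ_k(λ)} = e^{λt} · (I + tN + t^2 N^2/2! + ... + t^{k-1} N^{k-1}/(k-1)!) where N is the nilpotent superdiagonal part.

Assembling the blocks and conjugating back gives the entries of e^{tA} as shown above.

e^{tA} = [[e^{6*t}, t*e^{6*t}, 0], [0, e^{6*t}, 0], [0, -2*t*e^{6*t}, e^{6*t}]]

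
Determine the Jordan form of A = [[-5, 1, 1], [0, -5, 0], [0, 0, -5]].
The characteristic polynomial is det(xI - A) = (x + 5)^3, so the eigenvalues are -5 (algebraic multiplicity 3).

For λ = -5: rank(A + 5I) = 1, rank((A + 5I)^2) = 0. The eigenspace has dimension 3 - 1 = 2, so there are 2 Jordan blocks; the rank sequence gives block sizes [2, 1].

Assembling the blocks gives the Jordan form J above.

J = [[-5, 1, 0], [0, -5, 0], [0, 0, -5]]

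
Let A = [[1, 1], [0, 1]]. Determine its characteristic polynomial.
χ_A(x) = (x - 1)^2

xI - A = [[x - 1, -1], [0, x - 1]].

Expanding det(xI - A) along the first row:
det(xI - A) = + (x - 1)·det([[x - 1]]) - (-1)·det([[0]]).

Evaluating gives χ_A(x) = x^2 - 2x + 1 = (x - 1)^2.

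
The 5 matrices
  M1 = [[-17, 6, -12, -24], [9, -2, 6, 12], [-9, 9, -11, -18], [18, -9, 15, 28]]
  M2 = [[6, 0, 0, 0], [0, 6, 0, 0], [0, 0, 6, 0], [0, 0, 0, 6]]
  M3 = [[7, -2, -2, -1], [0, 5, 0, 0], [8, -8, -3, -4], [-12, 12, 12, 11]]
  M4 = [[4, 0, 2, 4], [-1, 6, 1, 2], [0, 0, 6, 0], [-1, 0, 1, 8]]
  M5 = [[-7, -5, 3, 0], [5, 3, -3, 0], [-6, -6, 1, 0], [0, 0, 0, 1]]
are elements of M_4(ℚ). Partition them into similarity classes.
5 classes: {M1}, {M2}, {M3}, {M4}, {M5}

Characteristic polynomials: χ_{M1} = (x - 1)^2(x + 2)^2, χ_{M2} = (x - 6)^4, χ_{M3} = (x - 5)^4, χ_{M4} = (x - 6)^4, χ_{M5} = (x - 1)^2(x + 2)^2.

{M1}: invariant factors (x - 1)(x + 2), (x - 1)(x + 2).

{M2}: invariant factors x - 6, x - 6, x - 6, x - 6.

{M3}: invariant factors x - 5, x - 5, (x - 5)^2.

{M4}: invariant factors x - 6, x - 6, (x - 6)^2.

{M5}: invariant factors x - 1, (x - 1)(x + 2)^2.

Matrices are similar if and only if their invariant-factor lists agree; the partition into similarity classes is {M1}, {M2}, {M3}, {M4}, {M5}.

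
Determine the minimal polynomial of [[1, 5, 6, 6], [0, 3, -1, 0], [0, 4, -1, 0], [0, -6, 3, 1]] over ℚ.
m_A(x) = (x - 1)^3

The characteristic polynomial factors as (x - 1)^4. The minimal polynomial is ∏(x - λ)^{k_λ} where k_λ is the size of the largest Jordan block at λ.

For λ = 1: rank(A - I) = 2, and the largest Jordan block has size 3 (the smallest k with rank((A - I)^k) = rank((A - I)^(k+1))).

So m_A(x) = (x - 1)^3.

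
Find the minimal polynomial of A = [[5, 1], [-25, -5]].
m_A(x) = x^2

The characteristic polynomial factors as x^2. The minimal polynomial is ∏(x - λ)^{k_λ} where k_λ is the size of the largest Jordan block at λ.

For λ = 0: rank(A) = 1, and the largest Jordan block has size 2 (the smallest k with rank(A^k) = rank(A^(k+1))).

So m_A(x) = x^2.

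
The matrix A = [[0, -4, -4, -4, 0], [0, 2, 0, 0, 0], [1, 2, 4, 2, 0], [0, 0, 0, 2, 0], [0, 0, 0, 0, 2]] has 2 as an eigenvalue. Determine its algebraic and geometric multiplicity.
algebraic multiplicity 5, geometric multiplicity 4

The characteristic polynomial is (x - 2)^5, so the factor x - 2 appears with exponent 5: the algebraic multiplicity is 5.

rank(A - 2I) = 1, so the eigenspace has dimension 5 - 1 = 4: the geometric multiplicity is 4.

Since 4 < 5, A is not diagonalizable.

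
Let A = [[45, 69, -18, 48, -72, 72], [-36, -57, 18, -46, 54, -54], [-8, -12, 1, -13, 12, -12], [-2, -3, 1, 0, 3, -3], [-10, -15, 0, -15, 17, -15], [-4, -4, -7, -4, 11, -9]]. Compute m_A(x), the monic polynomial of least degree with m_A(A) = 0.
The characteristic polynomial factors as (x - 2)^3(x + 3)^3. The minimal polynomial is ∏(x - λ)^{k_λ} where k_λ is the size of the largest Jordan block at λ.

For λ = -3: rank(A + 3I) = 4, and the largest Jordan block has size 2 (the smallest k with rank((A + 3I)^k) = rank((A + 3I)^(k+1))).
For λ = 2: rank(A - 2I) = 4, and the largest Jordan block has size 2 (the smallest k with rank((A - 2I)^k) = rank((A - 2I)^(k+1))).

So m_A(x) = (x - 2)^2(x + 3)^2.

m_A(x) = (x - 2)^2(x + 3)^2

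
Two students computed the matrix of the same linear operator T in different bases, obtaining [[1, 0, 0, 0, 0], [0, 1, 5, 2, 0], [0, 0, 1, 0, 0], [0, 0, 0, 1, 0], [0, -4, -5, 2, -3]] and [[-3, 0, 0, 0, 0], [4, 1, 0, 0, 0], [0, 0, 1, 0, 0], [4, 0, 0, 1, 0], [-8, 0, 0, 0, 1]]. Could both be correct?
Both have characteristic polynomial (x - 1)^4(x + 3), but the minimal polynomial of A is (x - 1)^2(x + 3) while the minimal polynomial of B is (x - 1)(x + 3). The minimal polynomial is a similarity invariant, so A and B are not similar.

No.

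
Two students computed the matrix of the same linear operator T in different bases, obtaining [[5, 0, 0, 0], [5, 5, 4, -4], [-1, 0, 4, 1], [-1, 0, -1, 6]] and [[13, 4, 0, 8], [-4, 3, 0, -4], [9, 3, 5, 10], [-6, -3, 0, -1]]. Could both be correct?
Two matrices over a field are similar if and only if they have the same invariant factors.

Both A and B have characteristic polynomial (x - 5)^4 and minimal polynomial (x - 5)^2. Computing further, both have invariant factors (x - 5)^2, (x - 5)^2. Hence A and B are similar.

Yes.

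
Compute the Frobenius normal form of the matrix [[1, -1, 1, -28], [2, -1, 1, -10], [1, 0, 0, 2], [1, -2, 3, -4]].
The invariant factors of A (the non-unit diagonal entries of the Smith normal form of xI - A over ℚ[x]) are (x + 4)(x^3 + 2x + 4), each dividing the next. The characteristic polynomial is their product, (x + 4)(x^3 + 2x + 4).

The rational canonical form is the block-diagonal matrix of companion matrices C(f_i):
R = [[0, 0, 0, -16], [1, 0, 0, -12], [0, 1, 0, -2], [0, 0, 1, -4]].

Note the characteristic polynomial does not split into linear factors over ℚ, so A has no Jordan form over ℚ; the rational canonical form exists over any field.

R = [[0, 0, 0, -16], [1, 0, 0, -12], [0, 1, 0, -2], [0, 0, 1, -4]]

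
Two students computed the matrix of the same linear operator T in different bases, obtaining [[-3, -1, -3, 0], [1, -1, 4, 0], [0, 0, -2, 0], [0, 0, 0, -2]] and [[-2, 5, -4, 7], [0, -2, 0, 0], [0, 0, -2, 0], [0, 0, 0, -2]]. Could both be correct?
No.

Both have characteristic polynomial (x + 2)^4, but the minimal polynomial of A is (x + 2)^3 while the minimal polynomial of B is (x + 2)^2. The minimal polynomial is a similarity invariant, so A and B are not similar.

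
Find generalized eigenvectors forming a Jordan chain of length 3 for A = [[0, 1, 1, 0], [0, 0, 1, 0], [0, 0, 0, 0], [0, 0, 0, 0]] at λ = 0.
v_1 = [[2, 1, 1, 0]]^T, v_2 = [[2, 1, 0, 0]]^T, v_3 = [[1, 0, 0, 0]]^T

We seek v_1 ∈ ker(A^3) \ ker(A^2), then set v_{i+1} = A v_i.

One such chain is v_1 = [[2, 1, 1, 0]]^T, v_2 = [[2, 1, 0, 0]]^T, v_3 = [[1, 0, 0, 0]]^T. Check: A v_3 = [[0, 0, 0, 0]]^T = 0.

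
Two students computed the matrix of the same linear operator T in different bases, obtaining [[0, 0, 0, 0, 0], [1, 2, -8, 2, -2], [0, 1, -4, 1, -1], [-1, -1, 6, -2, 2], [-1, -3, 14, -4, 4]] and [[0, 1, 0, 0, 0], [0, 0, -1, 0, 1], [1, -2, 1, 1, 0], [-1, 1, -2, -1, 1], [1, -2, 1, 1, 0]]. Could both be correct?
Yes.

Two matrices over a field are similar if and only if they have the same invariant factors.

Both A and B have characteristic polynomial x^5 and minimal polynomial x^3. Computing further, both have invariant factors x^2, x^3. Hence A and B are similar.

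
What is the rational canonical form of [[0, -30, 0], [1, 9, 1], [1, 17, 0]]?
The invariant factors of A (the non-unit diagonal entries of the Smith normal form of xI - A over ℚ[x]) are (x - 6)(x^2 - 3x - 5), each dividing the next. The characteristic polynomial is their product, (x - 6)(x^2 - 3x - 5).

The rational canonical form is the block-diagonal matrix of companion matrices C(f_i):
R = [[0, 0, -30], [1, 0, -13], [0, 1, 9]].

Note the characteristic polynomial does not split into linear factors over ℚ, so A has no Jordan form over ℚ; the rational canonical form exists over any field.

R = [[0, 0, -30], [1, 0, -13], [0, 1, 9]]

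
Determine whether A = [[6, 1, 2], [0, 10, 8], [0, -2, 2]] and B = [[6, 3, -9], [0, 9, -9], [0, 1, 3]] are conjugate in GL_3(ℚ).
Yes.

Two matrices over a field are similar if and only if they have the same invariant factors.

Both A and B have characteristic polynomial (x - 6)^3 and minimal polynomial (x - 6)^2. Computing further, both have invariant factors x - 6, (x - 6)^2. Hence A and B are similar.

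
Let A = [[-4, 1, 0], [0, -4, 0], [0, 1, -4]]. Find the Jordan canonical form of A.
J = [[-4, 1, 0], [0, -4, 0], [0, 0, -4]]

The characteristic polynomial is det(xI - A) = (x + 4)^3, so the eigenvalues are -4 (algebraic multiplicity 3).

For λ = -4: rank(A + 4I) = 1, rank((A + 4I)^2) = 0. The eigenspace has dimension 3 - 1 = 2, so there are 2 Jordan blocks; the rank sequence gives block sizes [2, 1].

Assembling the blocks gives the Jordan form J above.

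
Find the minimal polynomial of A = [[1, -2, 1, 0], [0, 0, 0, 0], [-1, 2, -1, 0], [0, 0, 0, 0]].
The characteristic polynomial factors as x^4. The minimal polynomial is ∏(x - λ)^{k_λ} where k_λ is the size of the largest Jordan block at λ.

For λ = 0: rank(A) = 1, and the largest Jordan block has size 2 (the smallest k with rank(A^k) = rank(A^(k+1))).

So m_A(x) = x^2.

m_A(x) = x^2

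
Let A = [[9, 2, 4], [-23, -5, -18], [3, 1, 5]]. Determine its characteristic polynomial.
xI - A = [[x - 9, -2, -4], [23, x + 5, 18], [-3, -1, x - 5]].

Expanding det(xI - A) along the first row:
det(xI - A) = + (x - 9)·det([[x + 5, 18], [-1, x - 5]]) - (-2)·det([[23, 18], [-3, x - 5]]) + (-4)·det([[23, x + 5], [-3, -1]]).

Evaluating gives χ_A(x) = x^3 - 9x^2 + 27x - 27 = (x - 3)^3.

χ_A(x) = (x - 3)^3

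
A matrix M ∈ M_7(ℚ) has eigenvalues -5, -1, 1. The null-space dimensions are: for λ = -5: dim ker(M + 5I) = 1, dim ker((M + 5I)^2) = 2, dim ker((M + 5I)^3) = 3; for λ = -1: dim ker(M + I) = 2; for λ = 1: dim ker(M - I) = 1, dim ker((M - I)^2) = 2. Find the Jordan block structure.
Jordan blocks: (-5, 3), (-1, 1), (-1, 1), (1, 2)

λ = -5: successive nullity increments [1, 1, 1] count blocks of size ≥ k; block sizes are [3].
λ = -1: successive nullity increments [2] count blocks of size ≥ k; block sizes are [1, 1].
λ = 1: successive nullity increments [1, 1] count blocks of size ≥ k; block sizes are [2].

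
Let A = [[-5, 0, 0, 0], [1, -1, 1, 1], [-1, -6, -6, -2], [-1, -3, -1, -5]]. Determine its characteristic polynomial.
χ_A(x) = (x + 4)^3(x + 5)

xI - A = [[x + 5, 0, 0, 0], [-1, x + 1, -1, -1], [1, 6, x + 6, 2], [1, 3, 1, x + 5]].

Expanding det(xI - A) along the first row:
det(xI - A) = + (x + 5)·det([[x + 1, -1, -1], [6, x + 6, 2], [3, 1, x + 5]]) - (0)·det([[-1, -1, -1], [1, x + 6, 2], [1, 1, x + 5]]) + (0)·det([[-1, x + 1, -1], [1, 6, 2], [1, 3, x + 5]]) - (0)·det([[-1, x + 1, -1], [1, 6, x + 6], [1, 3, 1]]).

Evaluating gives χ_A(x) = x^4 + 17x^3 + 108x^2 + 304x + 320 = (x + 4)^3(x + 5).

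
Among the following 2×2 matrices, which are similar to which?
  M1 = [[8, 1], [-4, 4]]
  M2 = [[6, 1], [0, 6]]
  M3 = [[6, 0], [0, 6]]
2 classes: {M1, M2}, {M3}

Characteristic polynomials: χ_{M1} = (x - 6)^2, χ_{M2} = (x - 6)^2, χ_{M3} = (x - 6)^2.

{M1, M2}: invariant factors (x - 6)^2.

{M3}: invariant factors x - 6, x - 6.

Matrices are similar if and only if their invariant-factor lists agree; the partition into similarity classes is {M1, M2}, {M3}.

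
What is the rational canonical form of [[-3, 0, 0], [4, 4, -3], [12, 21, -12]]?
R = [[-3, 0, 0], [0, 0, -15], [0, 1, -8]]

The invariant factors of A (the non-unit diagonal entries of the Smith normal form of xI - A over ℚ[x]) are x + 3, (x + 3)(x + 5), each dividing the next. The characteristic polynomial is their product, (x + 3)^2(x + 5).

The rational canonical form is the block-diagonal matrix of companion matrices C(f_i):
R = [[-3, 0, 0], [0, 0, -15], [0, 1, -8]].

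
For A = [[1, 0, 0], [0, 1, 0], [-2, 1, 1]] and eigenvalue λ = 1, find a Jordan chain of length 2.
We seek v_1 ∈ ker((A - I)^2) \ ker(A - I), then set v_{i+1} = (A - I) v_i.

One such chain is v_1 = [[3, 5, -2]]^T, v_2 = [[0, 0, -1]]^T. Check: (A - I) v_2 = [[0, 0, 0]]^T = 0.

v_1 = [[3, 5, -2]]^T, v_2 = [[0, 0, -1]]^T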